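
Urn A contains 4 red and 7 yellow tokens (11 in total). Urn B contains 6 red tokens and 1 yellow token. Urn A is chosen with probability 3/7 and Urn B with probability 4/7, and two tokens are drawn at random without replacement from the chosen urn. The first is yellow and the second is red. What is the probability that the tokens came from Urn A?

P(E | Urn A) = 14/55; P(E | Urn B) = 1/7.
P(E) = 3/7·14/55 + 4/7·1/7 = 514/2695.
By Bayes' rule, P(Urn A | E) = 6/55 / 514/2695 = 147/257 ≈ 0.5720.

147/257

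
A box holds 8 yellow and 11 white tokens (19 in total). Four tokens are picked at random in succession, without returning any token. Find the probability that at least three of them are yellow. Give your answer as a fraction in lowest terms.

Sum the hypergeometric tail for j = 3,…,4 yellow tokens.
Favorable = C(8,3)·C(11,1) + C(8,4)·C(11,0) = 686; total = C(19,4) = 3876.
P = 686/3876 = 343/1938 ≈ 0.1770.

343/1938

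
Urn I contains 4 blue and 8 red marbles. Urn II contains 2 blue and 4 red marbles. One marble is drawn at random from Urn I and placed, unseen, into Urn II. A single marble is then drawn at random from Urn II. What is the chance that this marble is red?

2/3

Condition on how many of the transferred marbles are red (from Urn I: 8 red of 12; then Urn II has 7 total).
  0 red: C(8,0)C(4,1)/C(12,1) = 1/3; then P = 4/7
  1 red: C(8,1)C(4,0)/C(12,1) = 2/3; then P = 5/7
P(red from Urn II) = 2/3 ≈ 0.6667.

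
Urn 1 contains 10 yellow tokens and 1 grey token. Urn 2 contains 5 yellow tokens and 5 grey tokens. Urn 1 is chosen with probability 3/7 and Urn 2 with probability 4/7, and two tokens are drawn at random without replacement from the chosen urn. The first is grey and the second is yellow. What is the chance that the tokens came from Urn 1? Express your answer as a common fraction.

P(E | Urn 1) = 1/11; P(E | Urn 2) = 5/18.
P(E) = 3/7·1/11 + 4/7·5/18 = 137/693.
By Bayes' rule, P(Urn 1 | E) = 3/77 / 137/693 = 27/137 ≈ 0.1971.

27/137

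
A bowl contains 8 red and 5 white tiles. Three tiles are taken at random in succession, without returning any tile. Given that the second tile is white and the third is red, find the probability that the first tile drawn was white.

4/11

P(first=white and the second tile is white and the third is red) = (5/13)·(4/12)·(8/11) = 40/429.
P(E) = Σ over first color = 70/429 + 40/429 = 10/39.
By Bayes, P(first=white | E) = 40/429 / 10/39 = 4/11 ≈ 0.3636.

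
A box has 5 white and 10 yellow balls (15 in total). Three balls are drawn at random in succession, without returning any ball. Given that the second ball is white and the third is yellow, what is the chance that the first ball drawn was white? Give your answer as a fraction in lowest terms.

4/13

P(first=white and the second ball is white and the third is yellow) = (5/15)·(4/14)·(10/13) = 20/273.
P(E) = Σ over first color = 20/273 + 15/91 = 5/21.
By Bayes, P(first=white | E) = 20/273 / 5/21 = 4/13 ≈ 0.3077.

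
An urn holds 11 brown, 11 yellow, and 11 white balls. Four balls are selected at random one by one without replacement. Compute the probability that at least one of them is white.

Use the complement: P(at least one white) = 1 − P(no white).
P(none) = C(22,4)/C(33,4) = 7315/40920.
So P = 1 − 7315/40920 = 611/744 ≈ 0.8212.

611/744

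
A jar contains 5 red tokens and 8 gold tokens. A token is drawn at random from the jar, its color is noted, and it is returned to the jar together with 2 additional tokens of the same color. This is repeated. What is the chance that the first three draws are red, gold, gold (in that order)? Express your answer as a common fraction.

Track the composition after each reinforcement of +2.
P = (5/13) · (8/15) · (10/17) = 80/663 ≈ 0.1207.

80/663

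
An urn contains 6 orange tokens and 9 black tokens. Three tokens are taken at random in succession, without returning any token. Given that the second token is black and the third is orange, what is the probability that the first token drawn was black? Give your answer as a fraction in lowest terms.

8/13

P(first=black and the second token is black and the third is orange) = (9/15)·(8/14)·(6/13) = 72/455.
P(E) = Σ over first color = 9/91 + 72/455 = 9/35.
By Bayes, P(first=black | E) = 72/455 / 9/35 = 8/13 ≈ 0.6154.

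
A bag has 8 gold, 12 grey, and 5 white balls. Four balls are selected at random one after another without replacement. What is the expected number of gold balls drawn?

By linearity of expectation, E[X] = Σ P(draw i is gold); by symmetry each draw (even without replacement) has P(gold) = 8/25.
E[X] = 4 · 8/25 = 32/25 ≈ 1.2800.

32/25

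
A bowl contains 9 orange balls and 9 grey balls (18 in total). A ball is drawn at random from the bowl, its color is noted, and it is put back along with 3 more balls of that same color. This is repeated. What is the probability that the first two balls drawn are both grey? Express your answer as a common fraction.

2/7

After a grey draw the bowl holds 12 grey out of 21.
P = (9/18)·(12/21) = 2/7 ≈ 0.2857.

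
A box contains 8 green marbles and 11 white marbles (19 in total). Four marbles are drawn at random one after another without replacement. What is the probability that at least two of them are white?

1595/1938

Sum the hypergeometric tail for j = 2,…,4 white marbles.
Favorable = C(11,2)·C(8,2) + C(11,3)·C(8,1) + C(11,4)·C(8,0) = 3190; total = C(19,4) = 3876.
P = 3190/3876 = 1595/1938 ≈ 0.8230.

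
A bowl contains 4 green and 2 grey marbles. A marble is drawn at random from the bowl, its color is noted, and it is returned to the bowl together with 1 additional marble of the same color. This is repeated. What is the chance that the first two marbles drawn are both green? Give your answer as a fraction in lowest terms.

10/21

After a green draw the bowl holds 5 green out of 7.
P = (4/6)·(5/7) = 10/21 ≈ 0.4762.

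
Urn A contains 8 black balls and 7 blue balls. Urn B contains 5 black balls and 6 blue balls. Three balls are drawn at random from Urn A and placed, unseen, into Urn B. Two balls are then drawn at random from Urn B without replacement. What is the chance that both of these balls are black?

94/455

Condition on how many of the transferred balls are black (from Urn A: 8 black of 15; then Urn B has 14 total).
  0 black: C(8,0)C(7,3)/C(15,3) = 1/13; then P = C(5,2)/C(14,2) = 10/91
  1 black: C(8,1)C(7,2)/C(15,3) = 24/65; then P = C(6,2)/C(14,2) = 15/91
  2 black: C(8,2)C(7,1)/C(15,3) = 28/65; then P = C(7,2)/C(14,2) = 3/13
  3 black: C(8,3)C(7,0)/C(15,3) = 8/65; then P = C(8,2)/C(14,2) = 4/13
P(both black) = 94/455 ≈ 0.2066.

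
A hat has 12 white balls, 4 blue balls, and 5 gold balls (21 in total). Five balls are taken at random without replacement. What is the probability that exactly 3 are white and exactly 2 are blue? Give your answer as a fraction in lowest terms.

440/6783

Unordered draws without replacement: count favorable combinations over C(21,5).
Favorable = C(12,3) · C(4,2) · C(5,0) = 1320; total = C(21,5) = 20349.
P = 1320/20349 = 440/6783 ≈ 0.0649.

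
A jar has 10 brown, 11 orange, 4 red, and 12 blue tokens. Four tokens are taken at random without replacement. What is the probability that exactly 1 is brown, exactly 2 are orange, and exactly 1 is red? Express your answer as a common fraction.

440/13209

Unordered draws without replacement: count favorable combinations over C(37,4).
Favorable = C(10,1) · C(11,2) · C(4,1) · C(12,0) = 2200; total = C(37,4) = 66045.
P = 2200/66045 = 440/13209 ≈ 0.0333.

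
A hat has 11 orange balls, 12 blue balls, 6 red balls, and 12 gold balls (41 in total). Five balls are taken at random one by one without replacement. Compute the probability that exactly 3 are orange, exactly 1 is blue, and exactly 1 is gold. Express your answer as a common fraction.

Unordered draws without replacement: count favorable combinations over C(41,5).
Favorable = C(11,3) · C(12,1) · C(6,0) · C(12,1) = 23760; total = C(41,5) = 749398.
P = 23760/749398 = 11880/374699 ≈ 0.0317.

11880/374699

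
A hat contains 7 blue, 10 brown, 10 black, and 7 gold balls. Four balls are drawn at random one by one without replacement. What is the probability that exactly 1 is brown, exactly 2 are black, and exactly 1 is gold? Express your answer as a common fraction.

Unordered draws without replacement: count favorable combinations over C(34,4).
Favorable = C(7,0) · C(10,1) · C(10,2) · C(7,1) = 3150; total = C(34,4) = 46376.
P = 3150/46376 = 1575/23188 ≈ 0.0679.

1575/23188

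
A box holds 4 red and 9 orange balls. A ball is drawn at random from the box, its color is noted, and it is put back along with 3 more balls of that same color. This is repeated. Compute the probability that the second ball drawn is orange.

Condition on the first draw. If first is orange (prob 9/13), second-orange has prob (12)/(16); if not (prob 4/13), it has prob 9/(16).
P = (9/13)·(12/16) + (4/13)·(9/16) = 9/13 ≈ 0.6923.

9/13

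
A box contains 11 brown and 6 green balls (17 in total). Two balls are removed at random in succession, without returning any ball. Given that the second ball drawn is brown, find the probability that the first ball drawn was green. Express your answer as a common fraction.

3/8

P(first=green and the second ball drawn is brown) = (6/17)·(11/16) = 33/136.
P(the second ball drawn is brown) = Σ over first color = 55/136 + 33/136 = 11/17.
By Bayes, P(first=green | the second ball drawn is brown) = 33/136 / 11/17 = 3/8 ≈ 0.3750.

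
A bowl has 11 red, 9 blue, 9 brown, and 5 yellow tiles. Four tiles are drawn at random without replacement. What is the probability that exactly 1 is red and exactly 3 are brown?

Unordered draws without replacement: count favorable combinations over C(34,4).
Favorable = C(11,1) · C(9,0) · C(9,3) · C(5,0) = 924; total = C(34,4) = 46376.
P = 924/46376 = 21/1054 ≈ 0.0199.

21/1054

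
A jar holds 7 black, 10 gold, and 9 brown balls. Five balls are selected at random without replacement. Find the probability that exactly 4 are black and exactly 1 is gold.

35/6578

Unordered draws without replacement: count favorable combinations over C(26,5).
Favorable = C(7,4) · C(10,1) · C(9,0) = 350; total = C(26,5) = 65780.
P = 350/65780 = 35/6578 ≈ 0.0053.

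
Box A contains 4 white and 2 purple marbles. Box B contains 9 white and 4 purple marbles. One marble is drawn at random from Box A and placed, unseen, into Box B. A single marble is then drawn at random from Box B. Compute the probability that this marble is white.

Condition on how many of the transferred marbles are white (from Box A: 4 white of 6; then Box B has 14 total).
  0 white: C(4,0)C(2,1)/C(6,1) = 1/3; then P = 9/14
  1 white: C(4,1)C(2,0)/C(6,1) = 2/3; then P = 10/14
P(white from Box B) = 29/42 ≈ 0.6905.

29/42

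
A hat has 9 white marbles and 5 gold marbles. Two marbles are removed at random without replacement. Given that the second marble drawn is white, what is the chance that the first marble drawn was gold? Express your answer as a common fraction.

P(first=gold and the second marble drawn is white) = (5/14)·(9/13) = 45/182.
P(the second marble drawn is white) = Σ over first color = 36/91 + 45/182 = 9/14.
By Bayes, P(first=gold | the second marble drawn is white) = 45/182 / 9/14 = 5/13 ≈ 0.3846.

5/13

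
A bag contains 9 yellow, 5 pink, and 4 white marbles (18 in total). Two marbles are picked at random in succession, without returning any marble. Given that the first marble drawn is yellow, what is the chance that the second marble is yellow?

8/17

After removing 1 yellow, the bag has 8 yellow out of 17 remaining.
P(second is yellow | given) = 8/17 ≈ 0.4706.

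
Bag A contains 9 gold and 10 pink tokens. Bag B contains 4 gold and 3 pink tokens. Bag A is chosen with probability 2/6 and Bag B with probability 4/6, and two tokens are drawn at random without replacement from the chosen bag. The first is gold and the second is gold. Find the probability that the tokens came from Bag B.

19/26

P(E | Bag A) = 4/19; P(E | Bag B) = 2/7.
P(E) = 1/3·4/19 + 2/3·2/7 = 104/399.
By Bayes' rule, P(Bag B | E) = 4/21 / 104/399 = 19/26 ≈ 0.7308.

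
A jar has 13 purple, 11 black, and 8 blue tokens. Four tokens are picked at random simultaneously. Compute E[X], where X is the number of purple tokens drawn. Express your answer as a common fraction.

13/8

By linearity of expectation, E[X] = Σ P(draw i is purple); by symmetry each draw (even without replacement) has P(purple) = 13/32.
E[X] = 4 · 13/32 = 13/8 ≈ 1.6250.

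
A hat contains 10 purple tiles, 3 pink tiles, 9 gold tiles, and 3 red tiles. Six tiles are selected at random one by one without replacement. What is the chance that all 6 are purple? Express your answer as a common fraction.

Unordered draws without replacement: count favorable combinations over C(25,6).
Favorable = C(10,6) · C(3,0) · C(9,0) · C(3,0) = 210; total = C(25,6) = 177100.
P = 210/177100 = 3/2530 ≈ 0.0012.

3/2530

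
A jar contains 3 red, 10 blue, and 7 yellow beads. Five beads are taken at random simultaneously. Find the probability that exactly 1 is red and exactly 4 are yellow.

35/5168

Unordered draws without replacement: count favorable combinations over C(20,5).
Favorable = C(3,1) · C(10,0) · C(7,4) = 105; total = C(20,5) = 15504.
P = 105/15504 = 35/5168 ≈ 0.0068.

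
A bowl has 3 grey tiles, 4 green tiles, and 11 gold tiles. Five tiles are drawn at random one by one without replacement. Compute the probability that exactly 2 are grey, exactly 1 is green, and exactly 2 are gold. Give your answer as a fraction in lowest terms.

55/714

Unordered draws without replacement: count favorable combinations over C(18,5).
Favorable = C(3,2) · C(4,1) · C(11,2) = 660; total = C(18,5) = 8568.
P = 660/8568 = 55/714 ≈ 0.0770.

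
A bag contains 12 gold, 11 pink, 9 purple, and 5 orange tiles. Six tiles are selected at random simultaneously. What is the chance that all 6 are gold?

1/2516

Unordered draws without replacement: count favorable combinations over C(37,6).
Favorable = C(12,6) · C(11,0) · C(9,0) · C(5,0) = 924; total = C(37,6) = 2324784.
P = 924/2324784 = 1/2516 ≈ 0.0004.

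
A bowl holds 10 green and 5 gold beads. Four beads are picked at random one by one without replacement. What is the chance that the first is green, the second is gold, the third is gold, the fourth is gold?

Multiply the conditional probability of each draw in order, without replacement, so each draw removes one from its color and from the total.
P = (10/15) · (5/14) · (4/13) · (3/12) = 5/273 ≈ 0.0183.

5/273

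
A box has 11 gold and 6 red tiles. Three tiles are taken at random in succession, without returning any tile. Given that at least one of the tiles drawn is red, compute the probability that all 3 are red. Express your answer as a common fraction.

4/103

P(all 3 red) = C(6,3)/C(17,3) = 1/34; P(at least one red) = 1 − C(11,3)/C(17,3) = 103/136.
Since 'all 3 red' ⊆ 'at least one red', P(all 3 | at least one) = 1/34 / 103/136 = 4/103 ≈ 0.0388.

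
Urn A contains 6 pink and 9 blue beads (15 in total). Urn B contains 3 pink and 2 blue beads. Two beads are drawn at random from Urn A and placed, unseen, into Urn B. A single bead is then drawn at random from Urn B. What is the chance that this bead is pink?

19/35

Condition on how many of the transferred beads are pink (from Urn A: 6 pink of 15; then Urn B has 7 total).
  0 pink: C(6,0)C(9,2)/C(15,2) = 12/35; then P = 3/7
  1 pink: C(6,1)C(9,1)/C(15,2) = 18/35; then P = 4/7
  2 pink: C(6,2)C(9,0)/C(15,2) = 1/7; then P = 5/7
P(pink from Urn B) = 19/35 ≈ 0.5429.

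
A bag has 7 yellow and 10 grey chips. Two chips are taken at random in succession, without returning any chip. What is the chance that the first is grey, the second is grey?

45/136

Multiply the conditional probability of each draw in order, without replacement, so each draw removes one from its color and from the total.
P = (10/17) · (9/16) = 45/136 ≈ 0.3309.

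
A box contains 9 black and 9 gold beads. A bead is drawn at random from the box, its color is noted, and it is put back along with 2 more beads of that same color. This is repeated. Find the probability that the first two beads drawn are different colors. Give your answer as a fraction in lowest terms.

Either gold then black, or black then gold; after the first draw the total is 20.
P = (9/18)·(9/20) + (9/18)·(9/20) = 9/20 ≈ 0.4500.

9/20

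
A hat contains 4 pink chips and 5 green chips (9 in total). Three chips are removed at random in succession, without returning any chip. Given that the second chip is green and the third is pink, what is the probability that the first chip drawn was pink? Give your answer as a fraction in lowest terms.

P(first=pink and the second chip is green and the third is pink) = (4/9)·(5/8)·(3/7) = 5/42.
P(E) = Σ over first color = 5/42 + 10/63 = 5/18.
By Bayes, P(first=pink | E) = 5/42 / 5/18 = 3/7 ≈ 0.4286.

3/7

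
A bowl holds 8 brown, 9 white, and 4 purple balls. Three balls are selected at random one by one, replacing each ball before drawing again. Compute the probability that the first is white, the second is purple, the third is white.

Multiply the conditional probability of each draw in order, with replacement (the composition resets each draw).
P = (9/21) · (4/21) · (9/21) = 12/343 ≈ 0.0350.

12/343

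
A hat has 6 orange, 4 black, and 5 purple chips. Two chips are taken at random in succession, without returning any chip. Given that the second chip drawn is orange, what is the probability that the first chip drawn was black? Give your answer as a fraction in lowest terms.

P(first=black and the second chip drawn is orange) = (4/15)·(6/14) = 4/35.
P(the second chip drawn is orange) = Σ over first color = 1/7 + 4/35 + 1/7 = 2/5.
By Bayes, P(first=black | the second chip drawn is orange) = 4/35 / 2/5 = 2/7 ≈ 0.2857.

2/7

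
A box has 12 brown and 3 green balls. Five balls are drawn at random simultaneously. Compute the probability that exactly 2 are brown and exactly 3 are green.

Unordered draws without replacement: count favorable combinations over C(15,5).
Favorable = C(12,2) · C(3,3) = 66; total = C(15,5) = 3003.
P = 66/3003 = 2/91 ≈ 0.0220.

2/91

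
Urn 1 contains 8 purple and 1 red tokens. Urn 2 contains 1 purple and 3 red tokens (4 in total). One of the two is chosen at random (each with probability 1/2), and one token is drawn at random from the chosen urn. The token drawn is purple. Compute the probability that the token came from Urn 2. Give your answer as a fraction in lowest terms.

P(purple | Urn 1) = 8/9; P(purple | Urn 2) = 1/4.
P(purple) = 1/2·8/9 + 1/2·1/4 = 41/72.
By Bayes' rule, P(Urn 2 | purple) = 1/8 / 41/72 = 9/41 ≈ 0.2195.

9/41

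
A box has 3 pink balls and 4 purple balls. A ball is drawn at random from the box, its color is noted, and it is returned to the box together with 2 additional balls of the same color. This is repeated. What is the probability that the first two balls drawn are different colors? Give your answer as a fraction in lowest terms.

Either purple then pink, or pink then purple; after the first draw the total is 9.
P = (4/7)·(3/9) + (3/7)·(4/9) = 8/21 ≈ 0.3810.

8/21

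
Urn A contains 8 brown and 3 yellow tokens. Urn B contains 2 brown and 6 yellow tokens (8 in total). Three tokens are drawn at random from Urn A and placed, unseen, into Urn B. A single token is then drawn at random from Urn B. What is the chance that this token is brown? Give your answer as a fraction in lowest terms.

46/121

Condition on how many of the transferred tokens are brown (from Urn A: 8 brown of 11; then Urn B has 11 total).
  0 brown: C(8,0)C(3,3)/C(11,3) = 1/165; then P = 2/11
  1 brown: C(8,1)C(3,2)/C(11,3) = 8/55; then P = 3/11
  2 brown: C(8,2)C(3,1)/C(11,3) = 28/55; then P = 4/11
  3 brown: C(8,3)C(3,0)/C(11,3) = 56/165; then P = 5/11
P(brown from Urn B) = 46/121 ≈ 0.3802.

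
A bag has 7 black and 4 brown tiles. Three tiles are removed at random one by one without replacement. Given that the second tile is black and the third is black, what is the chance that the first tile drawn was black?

5/9

P(first=black and the second tile is black and the third is black) = (7/11)·(6/10)·(5/9) = 7/33.
P(E) = Σ over first color = 7/33 + 28/165 = 21/55.
By Bayes, P(first=black | E) = 7/33 / 21/55 = 5/9 ≈ 0.5556.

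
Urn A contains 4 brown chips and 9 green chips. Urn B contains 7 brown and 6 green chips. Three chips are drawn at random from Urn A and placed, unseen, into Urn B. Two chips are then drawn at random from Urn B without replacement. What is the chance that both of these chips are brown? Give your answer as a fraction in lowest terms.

3/13

Condition on how many of the transferred chips are brown (from Urn A: 4 brown of 13; then Urn B has 16 total).
  0 brown: C(4,0)C(9,3)/C(13,3) = 42/143; then P = C(7,2)/C(16,2) = 7/40
  1 brown: C(4,1)C(9,2)/C(13,3) = 72/143; then P = C(8,2)/C(16,2) = 7/30
  2 brown: C(4,2)C(9,1)/C(13,3) = 27/143; then P = C(9,2)/C(16,2) = 3/10
  3 brown: C(4,3)C(9,0)/C(13,3) = 2/143; then P = C(10,2)/C(16,2) = 3/8
P(both brown) = 3/13 ≈ 0.2308.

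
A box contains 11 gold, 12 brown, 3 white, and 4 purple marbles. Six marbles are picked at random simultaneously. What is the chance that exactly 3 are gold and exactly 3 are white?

Unordered draws without replacement: count favorable combinations over C(30,6).
Favorable = C(11,3) · C(12,0) · C(3,3) · C(4,0) = 165; total = C(30,6) = 593775.
P = 165/593775 = 11/39585 ≈ 0.0003.

11/39585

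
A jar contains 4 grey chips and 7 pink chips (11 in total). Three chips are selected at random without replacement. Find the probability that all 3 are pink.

Unordered draws without replacement: count favorable combinations over C(11,3).
Favorable = C(4,0) · C(7,3) = 35; total = C(11,3) = 165.
P = 35/165 = 7/33 ≈ 0.2121.

7/33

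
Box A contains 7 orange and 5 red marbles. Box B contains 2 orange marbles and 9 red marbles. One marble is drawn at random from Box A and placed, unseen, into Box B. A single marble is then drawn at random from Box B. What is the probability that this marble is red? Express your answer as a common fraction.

113/144

Condition on how many of the transferred marbles are red (from Box A: 5 red of 12; then Box B has 12 total).
  0 red: C(5,0)C(7,1)/C(12,1) = 7/12; then P = 9/12
  1 red: C(5,1)C(7,0)/C(12,1) = 5/12; then P = 10/12
P(red from Box B) = 113/144 ≈ 0.7847.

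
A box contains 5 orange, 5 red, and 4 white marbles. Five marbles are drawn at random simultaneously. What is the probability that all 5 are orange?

1/2002

Unordered draws without replacement: count favorable combinations over C(14,5).
Favorable = C(5,5) · C(5,0) · C(4,0) = 1; total = C(14,5) = 2002.
P = 1/2002 = 1/2002 ≈ 0.0005.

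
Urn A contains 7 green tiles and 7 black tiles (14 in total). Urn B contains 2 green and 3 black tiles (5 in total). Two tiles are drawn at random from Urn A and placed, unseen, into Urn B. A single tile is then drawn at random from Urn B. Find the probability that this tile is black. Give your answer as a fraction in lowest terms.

4/7

Condition on how many of the transferred tiles are black (from Urn A: 7 black of 14; then Urn B has 7 total).
  0 black: C(7,0)C(7,2)/C(14,2) = 3/13; then P = 3/7
  1 black: C(7,1)C(7,1)/C(14,2) = 7/13; then P = 4/7
  2 black: C(7,2)C(7,0)/C(14,2) = 3/13; then P = 5/7
P(black from Urn B) = 4/7 ≈ 0.5714.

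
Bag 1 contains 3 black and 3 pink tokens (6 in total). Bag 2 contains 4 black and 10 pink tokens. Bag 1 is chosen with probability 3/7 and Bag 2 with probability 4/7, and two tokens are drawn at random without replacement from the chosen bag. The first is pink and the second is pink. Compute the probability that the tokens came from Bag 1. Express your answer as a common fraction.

91/391

P(E | Bag 1) = 1/5; P(E | Bag 2) = 45/91.
P(E) = 3/7·1/5 + 4/7·45/91 = 1173/3185.
By Bayes' rule, P(Bag 1 | E) = 3/35 / 1173/3185 = 91/391 ≈ 0.2327.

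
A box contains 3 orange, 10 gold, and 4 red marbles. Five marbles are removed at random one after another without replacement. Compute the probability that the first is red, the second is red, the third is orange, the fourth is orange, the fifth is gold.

Multiply the conditional probability of each draw in order, without replacement, so each draw removes one from its color and from the total.
P = (4/17) · (3/16) · (3/15) · (2/14) · (10/13) = 3/3094 ≈ 0.0010.

3/3094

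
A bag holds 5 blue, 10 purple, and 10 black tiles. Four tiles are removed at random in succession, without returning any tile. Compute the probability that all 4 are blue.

Unordered draws without replacement: count favorable combinations over C(25,4).
Favorable = C(5,4) · C(10,0) · C(10,0) = 5; total = C(25,4) = 12650.
P = 5/12650 = 1/2530 ≈ 0.0004.

1/2530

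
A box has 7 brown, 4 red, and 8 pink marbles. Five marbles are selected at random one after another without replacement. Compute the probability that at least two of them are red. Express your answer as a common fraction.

1055/3876

Sum the hypergeometric tail for j = 2,…,4 red marbles.
Favorable = C(4,2)·C(15,3) + C(4,3)·C(15,2) + C(4,4)·C(15,1) = 3165; total = C(19,5) = 11628.
P = 3165/11628 = 1055/3876 ≈ 0.2722.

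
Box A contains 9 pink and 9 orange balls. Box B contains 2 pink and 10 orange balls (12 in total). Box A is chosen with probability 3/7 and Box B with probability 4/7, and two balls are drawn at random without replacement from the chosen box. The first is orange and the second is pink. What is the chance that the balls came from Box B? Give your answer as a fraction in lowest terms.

680/1571

P(E | Box A) = 9/34; P(E | Box B) = 5/33.
P(E) = 3/7·9/34 + 4/7·5/33 = 1571/7854.
By Bayes' rule, P(Box B | E) = 20/231 / 1571/7854 = 680/1571 ≈ 0.4328.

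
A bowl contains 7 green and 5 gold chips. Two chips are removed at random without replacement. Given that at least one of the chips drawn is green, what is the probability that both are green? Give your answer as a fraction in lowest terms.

3/8

P(both green) = C(7,2)/C(12,2) = 7/22; P(at least one green) = 1 − C(5,2)/C(12,2) = 28/33.
Since 'both green' ⊆ 'at least one green', P(both | at least one) = 7/22 / 28/33 = 3/8 ≈ 0.3750.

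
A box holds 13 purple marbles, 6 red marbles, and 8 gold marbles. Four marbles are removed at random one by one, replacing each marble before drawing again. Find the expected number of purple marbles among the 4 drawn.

52/27

By linearity of expectation, E[X] = Σ P(draw i is purple); each independent draw has P(purple) = 13/27.
E[X] = 4 · 13/27 = 52/27 ≈ 1.9259.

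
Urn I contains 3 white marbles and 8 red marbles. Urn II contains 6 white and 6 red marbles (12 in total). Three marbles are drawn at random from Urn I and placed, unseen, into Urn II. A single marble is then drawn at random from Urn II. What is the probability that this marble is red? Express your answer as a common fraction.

Condition on how many of the transferred marbles are red (from Urn I: 8 red of 11; then Urn II has 15 total).
  0 red: C(8,0)C(3,3)/C(11,3) = 1/165; then P = 6/15
  1 red: C(8,1)C(3,2)/C(11,3) = 8/55; then P = 7/15
  2 red: C(8,2)C(3,1)/C(11,3) = 28/55; then P = 8/15
  3 red: C(8,3)C(3,0)/C(11,3) = 56/165; then P = 9/15
P(red from Urn II) = 6/11 ≈ 0.5455.

6/11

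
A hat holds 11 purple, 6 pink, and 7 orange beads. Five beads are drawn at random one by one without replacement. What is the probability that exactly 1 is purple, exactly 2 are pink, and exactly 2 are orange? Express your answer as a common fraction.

Unordered draws without replacement: count favorable combinations over C(24,5).
Favorable = C(11,1) · C(6,2) · C(7,2) = 3465; total = C(24,5) = 42504.
P = 3465/42504 = 15/184 ≈ 0.0815.

15/184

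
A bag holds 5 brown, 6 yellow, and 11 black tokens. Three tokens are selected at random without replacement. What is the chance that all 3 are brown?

Unordered draws without replacement: count favorable combinations over C(22,3).
Favorable = C(5,3) · C(6,0) · C(11,0) = 10; total = C(22,3) = 1540.
P = 10/1540 = 1/154 ≈ 0.0065.

1/154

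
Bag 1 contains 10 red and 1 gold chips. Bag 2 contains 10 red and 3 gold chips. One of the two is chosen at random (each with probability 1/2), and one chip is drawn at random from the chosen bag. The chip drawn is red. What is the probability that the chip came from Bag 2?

P(red | Bag 1) = 10/11; P(red | Bag 2) = 10/13.
P(red) = 1/2·10/11 + 1/2·10/13 = 120/143.
By Bayes' rule, P(Bag 2 | red) = 5/13 / 120/143 = 11/24 ≈ 0.4583.

11/24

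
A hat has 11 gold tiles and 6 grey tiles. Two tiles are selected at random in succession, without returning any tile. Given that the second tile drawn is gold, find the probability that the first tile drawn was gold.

P(first=gold and the second tile drawn is gold) = (11/17)·(10/16) = 55/136.
P(the second tile drawn is gold) = Σ over first color = 55/136 + 33/136 = 11/17.
By Bayes, P(first=gold | the second tile drawn is gold) = 55/136 / 11/17 = 5/8 ≈ 0.6250.

5/8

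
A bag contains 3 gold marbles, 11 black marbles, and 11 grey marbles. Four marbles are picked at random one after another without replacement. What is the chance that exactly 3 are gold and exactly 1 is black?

Unordered draws without replacement: count favorable combinations over C(25,4).
Favorable = C(3,3) · C(11,1) · C(11,0) = 11; total = C(25,4) = 12650.
P = 11/12650 = 1/1150 ≈ 0.0009.

1/1150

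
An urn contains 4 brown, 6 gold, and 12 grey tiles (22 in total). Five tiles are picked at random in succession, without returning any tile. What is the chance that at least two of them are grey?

Sum the hypergeometric tail for j = 2,…,5 grey tiles.
Favorable = C(12,2)·C(10,3) + C(12,3)·C(10,2) + C(12,4)·C(10,1) + C(12,5)·C(10,0) = 23562; total = C(22,5) = 26334.
P = 23562/26334 = 17/19 ≈ 0.8947.

17/19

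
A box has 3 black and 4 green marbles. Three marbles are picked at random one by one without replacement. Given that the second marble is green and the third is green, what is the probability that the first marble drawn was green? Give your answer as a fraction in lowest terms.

P(first=green and the second marble is green and the third is green) = (4/7)·(3/6)·(2/5) = 4/35.
P(E) = Σ over first color = 6/35 + 4/35 = 2/7.
By Bayes, P(first=green | E) = 4/35 / 2/7 = 2/5 ≈ 0.4000.

2/5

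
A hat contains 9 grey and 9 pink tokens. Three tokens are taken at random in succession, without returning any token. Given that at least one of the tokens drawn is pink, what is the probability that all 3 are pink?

P(all 3 pink) = C(9,3)/C(18,3) = 7/68; P(at least one pink) = 1 − C(9,3)/C(18,3) = 61/68.
Since 'all 3 pink' ⊆ 'at least one pink', P(all 3 | at least one) = 7/68 / 61/68 = 7/61 ≈ 0.1148.

7/61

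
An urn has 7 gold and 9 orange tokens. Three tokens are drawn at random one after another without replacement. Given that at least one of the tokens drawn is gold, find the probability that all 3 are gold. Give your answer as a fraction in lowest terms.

5/68

P(all 3 gold) = C(7,3)/C(16,3) = 1/16; P(at least one gold) = 1 − C(9,3)/C(16,3) = 17/20.
Since 'all 3 gold' ⊆ 'at least one gold', P(all 3 | at least one) = 1/16 / 17/20 = 5/68 ≈ 0.0735.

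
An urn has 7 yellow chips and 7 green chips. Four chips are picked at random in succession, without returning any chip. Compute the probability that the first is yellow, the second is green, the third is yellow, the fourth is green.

21/286

Multiply the conditional probability of each draw in order, without replacement, so each draw removes one from its color and from the total.
P = (7/14) · (7/13) · (6/12) · (6/11) = 21/286 ≈ 0.0734.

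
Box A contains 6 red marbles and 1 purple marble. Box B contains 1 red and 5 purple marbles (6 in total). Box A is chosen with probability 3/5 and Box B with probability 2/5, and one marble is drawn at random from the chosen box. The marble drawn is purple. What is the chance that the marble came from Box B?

P(purple | Box A) = 1/7; P(purple | Box B) = 5/6.
P(purple) = 3/5·1/7 + 2/5·5/6 = 44/105.
By Bayes' rule, P(Box B | purple) = 1/3 / 44/105 = 35/44 ≈ 0.7955.

35/44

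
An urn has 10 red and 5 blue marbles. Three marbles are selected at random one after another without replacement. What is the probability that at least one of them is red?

Use the complement: P(at least one red) = 1 − P(no red).
P(none) = C(5,3)/C(15,3) = 10/455.
So P = 1 − 10/455 = 89/91 ≈ 0.9780.

89/91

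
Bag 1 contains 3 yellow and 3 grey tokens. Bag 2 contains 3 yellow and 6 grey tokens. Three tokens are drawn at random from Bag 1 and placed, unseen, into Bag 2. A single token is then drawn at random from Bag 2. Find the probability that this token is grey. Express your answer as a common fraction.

5/8

Condition on how many of the transferred tokens are grey (from Bag 1: 3 grey of 6; then Bag 2 has 12 total).
  0 grey: C(3,0)C(3,3)/C(6,3) = 1/20; then P = 6/12
  1 grey: C(3,1)C(3,2)/C(6,3) = 9/20; then P = 7/12
  2 grey: C(3,2)C(3,1)/C(6,3) = 9/20; then P = 8/12
  3 grey: C(3,3)C(3,0)/C(6,3) = 1/20; then P = 9/12
P(grey from Bag 2) = 5/8 ≈ 0.6250.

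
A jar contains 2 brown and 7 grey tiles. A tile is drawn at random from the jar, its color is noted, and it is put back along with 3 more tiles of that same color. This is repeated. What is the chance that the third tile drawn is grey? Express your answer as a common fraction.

Sum over the four possibilities for the first two draws (grey/not-grey each), tracking how the grey count and total change by +3 per draw.
P(third is grey) = 7/9 ≈ 0.7778. (In a Pólya urn every draw has the same marginal probability 7/9.)

7/9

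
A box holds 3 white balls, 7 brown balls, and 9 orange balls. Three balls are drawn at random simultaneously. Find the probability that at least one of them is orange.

Use the complement: P(at least one orange) = 1 − P(no orange).
P(none) = C(10,3)/C(19,3) = 120/969.
So P = 1 − 120/969 = 283/323 ≈ 0.8762.

283/323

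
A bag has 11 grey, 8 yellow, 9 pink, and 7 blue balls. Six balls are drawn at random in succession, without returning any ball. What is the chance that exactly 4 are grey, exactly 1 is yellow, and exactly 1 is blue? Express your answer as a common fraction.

6/527

Unordered draws without replacement: count favorable combinations over C(35,6).
Favorable = C(11,4) · C(8,1) · C(9,0) · C(7,1) = 18480; total = C(35,6) = 1623160.
P = 18480/1623160 = 6/527 ≈ 0.0114.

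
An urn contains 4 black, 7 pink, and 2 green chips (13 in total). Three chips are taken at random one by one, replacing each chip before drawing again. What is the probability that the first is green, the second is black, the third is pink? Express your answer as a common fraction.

56/2197

Multiply the conditional probability of each draw in order, with replacement (the composition resets each draw).
P = (2/13) · (4/13) · (7/13) = 56/2197 ≈ 0.0255.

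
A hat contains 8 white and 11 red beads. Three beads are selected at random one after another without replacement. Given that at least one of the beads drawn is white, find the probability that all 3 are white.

P(all 3 white) = C(8,3)/C(19,3) = 56/969; P(at least one white) = 1 − C(11,3)/C(19,3) = 268/323.
Since 'all 3 white' ⊆ 'at least one white', P(all 3 | at least one) = 56/969 / 268/323 = 14/201 ≈ 0.0697.

14/201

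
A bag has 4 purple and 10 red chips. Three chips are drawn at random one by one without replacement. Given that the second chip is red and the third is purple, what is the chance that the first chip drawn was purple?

P(first=purple and the second chip is red and the third is purple) = (4/14)·(10/13)·(3/12) = 5/91.
P(E) = Σ over first color = 5/91 + 15/91 = 20/91.
By Bayes, P(first=purple | E) = 5/91 / 20/91 = 1/4 ≈ 0.2500.

1/4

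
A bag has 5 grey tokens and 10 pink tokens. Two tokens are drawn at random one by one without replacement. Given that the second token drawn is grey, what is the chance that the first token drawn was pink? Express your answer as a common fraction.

P(first=pink and the second token drawn is grey) = (10/15)·(5/14) = 5/21.
P(the second token drawn is grey) = Σ over first color = 2/21 + 5/21 = 1/3.
By Bayes, P(first=pink | the second token drawn is grey) = 5/21 / 1/3 = 5/7 ≈ 0.7143.

5/7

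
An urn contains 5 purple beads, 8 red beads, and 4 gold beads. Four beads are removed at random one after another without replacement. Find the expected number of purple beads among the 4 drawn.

By linearity of expectation, E[X] = Σ P(draw i is purple); by symmetry each draw (even without replacement) has P(purple) = 5/17.
E[X] = 4 · 5/17 = 20/17 ≈ 1.1765.

20/17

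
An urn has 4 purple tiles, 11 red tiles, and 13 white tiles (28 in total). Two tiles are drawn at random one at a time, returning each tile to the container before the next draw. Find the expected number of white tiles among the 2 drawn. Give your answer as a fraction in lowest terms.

By linearity of expectation, E[X] = Σ P(draw i is white); each independent draw has P(white) = 13/28.
E[X] = 2 · 13/28 = 13/14 ≈ 0.9286.

13/14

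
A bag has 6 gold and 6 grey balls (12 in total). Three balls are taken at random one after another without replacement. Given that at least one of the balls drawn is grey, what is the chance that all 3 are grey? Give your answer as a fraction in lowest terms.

P(all 3 grey) = C(6,3)/C(12,3) = 1/11; P(at least one grey) = 1 − C(6,3)/C(12,3) = 10/11.
Since 'all 3 grey' ⊆ 'at least one grey', P(all 3 | at least one) = 1/11 / 10/11 = 1/10 ≈ 0.1000.

1/10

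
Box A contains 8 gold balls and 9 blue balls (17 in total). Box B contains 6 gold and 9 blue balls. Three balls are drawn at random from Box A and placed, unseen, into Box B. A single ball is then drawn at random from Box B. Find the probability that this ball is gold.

7/17

Condition on how many of the transferred balls are gold (from Box A: 8 gold of 17; then Box B has 18 total).
  0 gold: C(8,0)C(9,3)/C(17,3) = 21/170; then P = 6/18
  1 gold: C(8,1)C(9,2)/C(17,3) = 36/85; then P = 7/18
  2 gold: C(8,2)C(9,1)/C(17,3) = 63/170; then P = 8/18
  3 gold: C(8,3)C(9,0)/C(17,3) = 7/85; then P = 9/18
P(gold from Box B) = 7/17 ≈ 0.4118.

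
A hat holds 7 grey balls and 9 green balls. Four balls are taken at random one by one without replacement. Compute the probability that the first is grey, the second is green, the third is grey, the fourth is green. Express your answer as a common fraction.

Multiply the conditional probability of each draw in order, without replacement, so each draw removes one from its color and from the total.
P = (7/16) · (9/15) · (6/14) · (8/13) = 9/130 ≈ 0.0692.

9/130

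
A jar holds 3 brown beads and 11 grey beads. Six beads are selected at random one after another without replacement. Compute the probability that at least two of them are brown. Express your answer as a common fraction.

Sum the hypergeometric tail for j = 2,…,3 brown beads.
Favorable = C(3,2)·C(11,4) + C(3,3)·C(11,3) = 1155; total = C(14,6) = 3003.
P = 1155/3003 = 5/13 ≈ 0.3846.

5/13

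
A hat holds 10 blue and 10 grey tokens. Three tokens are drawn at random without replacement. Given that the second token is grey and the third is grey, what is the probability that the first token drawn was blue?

5/9

P(first=blue and the second token is grey and the third is grey) = (10/20)·(10/19)·(9/18) = 5/38.
P(E) = Σ over first color = 5/38 + 2/19 = 9/38.
By Bayes, P(first=blue | E) = 5/38 / 9/38 = 5/9 ≈ 0.5556.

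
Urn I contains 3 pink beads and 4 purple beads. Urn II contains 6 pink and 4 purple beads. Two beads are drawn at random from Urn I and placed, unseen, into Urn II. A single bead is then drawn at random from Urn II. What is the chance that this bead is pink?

4/7

Condition on how many of the transferred beads are pink (from Urn I: 3 pink of 7; then Urn II has 12 total).
  0 pink: C(3,0)C(4,2)/C(7,2) = 2/7; then P = 6/12
  1 pink: C(3,1)C(4,1)/C(7,2) = 4/7; then P = 7/12
  2 pink: C(3,2)C(4,0)/C(7,2) = 1/7; then P = 8/12
P(pink from Urn II) = 4/7 ≈ 0.5714.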